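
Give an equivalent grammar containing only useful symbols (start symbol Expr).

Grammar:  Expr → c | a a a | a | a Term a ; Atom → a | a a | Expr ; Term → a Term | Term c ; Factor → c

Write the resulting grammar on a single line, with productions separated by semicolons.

Expr → c | a a a | a

Generating nonterminals: {Atom, Expr, Factor}.
Reachable from Expr after that: {Expr}.
Removed useless symbols: {Atom, Factor, Term} and every production mentioning them.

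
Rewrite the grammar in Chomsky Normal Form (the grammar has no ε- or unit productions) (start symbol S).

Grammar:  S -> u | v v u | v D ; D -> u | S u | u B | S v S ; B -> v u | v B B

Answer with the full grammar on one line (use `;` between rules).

Introduce a nonterminal for each terminal appearing in a rule of length ≥ 2: X1 → v, X2 → u.
Binarize each right-hand side of length ≥ 3 by chaining fresh nonterminals (Y1, Y2, …): affected rules were S → X1 X1 X2; D → S X1 S; B → X1 B B.

S -> u | X1 Y1 | X1 D; D -> u | S X2 | X2 B | S Y2; B -> X1 X2 | X1 Y3; X1 -> v; X2 -> u; Y1 -> X1 X2; Y2 -> X1 S; Y3 -> B B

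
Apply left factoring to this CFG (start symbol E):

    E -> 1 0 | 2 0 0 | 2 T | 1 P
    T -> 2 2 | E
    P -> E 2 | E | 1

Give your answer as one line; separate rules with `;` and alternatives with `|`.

E has alternatives sharing prefix '1': factor to E → 1 E' with E' → 0 | P.
E has alternatives sharing prefix '2': factor to E → 2 E'' with E'' → 0 0 | T.
P has alternatives sharing prefix 'E': factor to P → E P' with P' → 2 | ε.

E -> 1 E' | 2 E''; T -> 2 2 | E; P -> 1 | E P'; E' -> 0 | P; E'' -> 0 0 | T; P' -> 2 | ε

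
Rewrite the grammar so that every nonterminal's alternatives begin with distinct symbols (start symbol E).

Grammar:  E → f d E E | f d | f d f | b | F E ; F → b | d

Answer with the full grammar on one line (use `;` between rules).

E has alternatives sharing prefix 'f d': factor to E → f d E' with E' → E E | ε | f.

E → b | F E | f d E'; F → b | d; E' → E E | ε | f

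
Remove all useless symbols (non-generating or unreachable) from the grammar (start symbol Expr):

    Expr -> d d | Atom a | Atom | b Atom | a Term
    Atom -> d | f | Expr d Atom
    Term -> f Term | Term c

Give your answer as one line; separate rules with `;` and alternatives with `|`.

Generating nonterminals: {Atom, Expr}.
Reachable from Expr after that: {Atom, Expr}.
Removed useless symbols: {Term} and every production mentioning them.

Expr -> d d | Atom a | Atom | b Atom; Atom -> d | f | Expr d Atom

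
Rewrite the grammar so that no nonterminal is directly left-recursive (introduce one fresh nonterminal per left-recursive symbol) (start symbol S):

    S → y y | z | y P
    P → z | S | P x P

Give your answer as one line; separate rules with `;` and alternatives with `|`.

S → y y | z | y P; P → z P' | S P'; P' → x P P' | eps

Directly left-recursive nonterminal: P.
For P: α = {x P}, β = {z, S}. Rewrite as P → β P' and P' → α P' | ε.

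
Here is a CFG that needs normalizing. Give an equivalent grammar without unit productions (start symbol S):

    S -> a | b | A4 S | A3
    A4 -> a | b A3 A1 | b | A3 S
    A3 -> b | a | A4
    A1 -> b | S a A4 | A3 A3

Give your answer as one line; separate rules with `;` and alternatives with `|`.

Unit pairs: A3 ⇒* {A4}; S ⇒* {A3, A4}.
Replace each nonterminal's rules with the union of the non-unit rules of every nonterminal it unit-derives.

S -> a | b A3 A1 | b | A3 S | A4 S; A4 -> a | b A3 A1 | b | A3 S; A3 -> a | b A3 A1 | b | A3 S; A1 -> b | S a A4 | A3 A3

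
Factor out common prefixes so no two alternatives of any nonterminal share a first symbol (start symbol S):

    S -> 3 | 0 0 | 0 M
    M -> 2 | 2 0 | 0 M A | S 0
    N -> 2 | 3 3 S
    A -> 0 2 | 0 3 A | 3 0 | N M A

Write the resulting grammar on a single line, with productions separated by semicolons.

S -> 3 | 0 S'; M -> 0 M A | S 0 | 2 M'; N -> 2 | 3 3 S; A -> 3 0 | N M A | 0 A'; S' -> 0 | M; M' -> ε | 0; A' -> 2 | 3 A

S has alternatives sharing prefix '0': factor to S → 0 S' with S' → 0 | M.
M has alternatives sharing prefix '2': factor to M → 2 M' with M' → ε | 0.
A has alternatives sharing prefix '0': factor to A → 0 A' with A' → 2 | 3 A.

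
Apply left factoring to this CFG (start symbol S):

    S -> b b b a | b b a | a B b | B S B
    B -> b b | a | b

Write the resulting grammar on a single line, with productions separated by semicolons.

S -> a B b | B S B | b b S'; B -> a | b B'; S' -> b a | a; B' -> b | ε

S has alternatives sharing prefix 'b b': factor to S → b b S' with S' → b a | a.
B has alternatives sharing prefix 'b': factor to B → b B' with B' → b | ε.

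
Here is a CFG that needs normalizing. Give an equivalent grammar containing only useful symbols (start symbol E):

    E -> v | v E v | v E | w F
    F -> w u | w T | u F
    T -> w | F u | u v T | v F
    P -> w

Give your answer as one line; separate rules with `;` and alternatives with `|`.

E -> v | v E v | v E | w F; F -> w u | w T | u F; T -> w | F u | u v T | v F

Generating nonterminals: {E, F, P, T}.
Reachable from E after that: {E, F, T}.
Removed useless symbols: {P} and every production mentioning them.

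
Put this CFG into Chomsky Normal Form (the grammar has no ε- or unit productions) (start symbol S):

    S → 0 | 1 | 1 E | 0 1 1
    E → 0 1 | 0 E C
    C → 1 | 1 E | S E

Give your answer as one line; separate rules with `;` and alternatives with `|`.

S → 0 | 1 | X1 E | X2 Y1; E → X2 X1 | X2 Y2; C → 1 | X1 E | S E; X1 → 1; X2 → 0; Y1 → X1 X1; Y2 → E C

Introduce a nonterminal for each terminal appearing in a rule of length ≥ 2: X1 → 1, X2 → 0.
Binarize each right-hand side of length ≥ 3 by chaining fresh nonterminals (Y1, Y2, …): affected rules were S → X2 X1 X1; E → X2 E C.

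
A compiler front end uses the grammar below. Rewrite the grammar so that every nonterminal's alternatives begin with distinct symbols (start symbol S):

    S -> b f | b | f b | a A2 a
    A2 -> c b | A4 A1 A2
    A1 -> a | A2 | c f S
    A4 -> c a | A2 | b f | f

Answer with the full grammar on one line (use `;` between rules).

S -> f b | a A2 a | b S'; A2 -> c b | A4 A1 A2; A1 -> a | A2 | c f S; A4 -> c a | A2 | b f | f; S' -> f | ε

S has alternatives sharing prefix 'b': factor to S → b S' with S' → f | ε.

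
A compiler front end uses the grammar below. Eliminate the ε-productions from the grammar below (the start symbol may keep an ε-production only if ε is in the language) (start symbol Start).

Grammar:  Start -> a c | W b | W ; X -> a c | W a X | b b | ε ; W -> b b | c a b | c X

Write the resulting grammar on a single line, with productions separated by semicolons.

The nullable symbols are {X}.
ε ∉ L(G), so no ε-production is kept.
For each production, add variants omitting each subset of nullable occurrences: X → W a X gives W a X | W a. W → c X gives c X | c.

Start -> a c | W b | W; X -> a c | W a X | W a | b b; W -> b b | c a b | c X | c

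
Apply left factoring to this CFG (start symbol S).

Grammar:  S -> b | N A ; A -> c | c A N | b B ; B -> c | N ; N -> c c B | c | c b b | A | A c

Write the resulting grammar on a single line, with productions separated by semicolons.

A has alternatives sharing prefix 'c': factor to A → c A' with A' → ε | A N.
N has alternatives sharing prefix 'c': factor to N → c N' with N' → c B | ε | b b.
N has alternatives sharing prefix 'A': factor to N → A N'' with N'' → ε | c.

S -> b | N A; A -> b B | c A'; B -> c | N; N -> c N' | A N''; A' -> eps | A N; N' -> c B | eps | b b; N'' -> eps | c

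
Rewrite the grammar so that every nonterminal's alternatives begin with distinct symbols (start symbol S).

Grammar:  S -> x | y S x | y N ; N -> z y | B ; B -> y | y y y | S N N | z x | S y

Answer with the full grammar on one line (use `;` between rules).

S has alternatives sharing prefix 'y': factor to S → y S' with S' → S x | N.
B has alternatives sharing prefix 'y': factor to B → y B' with B' → ε | y y.
B has alternatives sharing prefix 'S': factor to B → S B'' with B'' → N N | y.

S -> x | y S'; N -> z y | B; B -> z x | y B' | S B''; S' -> S x | N; B' -> eps | y y; B'' -> N N | y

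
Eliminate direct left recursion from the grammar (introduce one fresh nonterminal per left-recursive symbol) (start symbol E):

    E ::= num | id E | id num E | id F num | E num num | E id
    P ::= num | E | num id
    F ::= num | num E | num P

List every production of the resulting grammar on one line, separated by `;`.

E ::= num E' | id E E' | id num E E' | id F num E'; P ::= num | E | num id; F ::= num | num E | num P; E' ::= num num E' | id E' | ε

Left recursion appears on E.
For E: α = {num num, id}, β = {num, id E, id num E, id F num}. Rewrite as E → β E' and E' → α E' | ε.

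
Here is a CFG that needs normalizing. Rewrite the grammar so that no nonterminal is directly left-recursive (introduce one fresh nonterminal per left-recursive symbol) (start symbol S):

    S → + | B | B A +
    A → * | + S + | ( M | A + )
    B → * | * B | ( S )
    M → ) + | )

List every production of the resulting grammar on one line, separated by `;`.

A is directly left-recursive.
For A: α = {+ )}, β = {*, + S +, ( M}. Rewrite as A → β A' and A' → α A' | ε.

S → + | B | B A +; A → * A' | + S + A' | ( M A'; B → * | * B | ( S ); M → ) + | ); A' → + ) A' | ε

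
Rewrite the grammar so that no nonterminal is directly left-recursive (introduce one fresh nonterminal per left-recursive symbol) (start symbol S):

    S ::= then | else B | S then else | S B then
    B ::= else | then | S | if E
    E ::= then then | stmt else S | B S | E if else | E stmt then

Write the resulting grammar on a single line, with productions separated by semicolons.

Left recursion appears on S, E.
For S: α = {then else, B then}, β = {then, else B}. Rewrite as S → β S' and S' → α S' | ε.
For E: α = {if else, stmt then}, β = {then then, stmt else S, B S}. Rewrite as E → β E' and E' → α E' | ε.

S ::= then S' | else B S'; B ::= else | then | S | if E; E ::= then then E' | stmt else S E' | B S E'; S' ::= then else S' | B then S' | ε; E' ::= if else E' | stmt then E' | ε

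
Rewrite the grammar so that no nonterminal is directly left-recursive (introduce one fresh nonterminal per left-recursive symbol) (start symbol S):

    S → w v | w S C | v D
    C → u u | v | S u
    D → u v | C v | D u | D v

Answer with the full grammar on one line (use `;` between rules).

Left recursion appears on D.
For D: α = {u, v}, β = {u v, C v}. Rewrite as D → β D' and D' → α D' | ε.

S → w v | w S C | v D; C → u u | v | S u; D → u v D' | C v D'; D' → u D' | v D' | ε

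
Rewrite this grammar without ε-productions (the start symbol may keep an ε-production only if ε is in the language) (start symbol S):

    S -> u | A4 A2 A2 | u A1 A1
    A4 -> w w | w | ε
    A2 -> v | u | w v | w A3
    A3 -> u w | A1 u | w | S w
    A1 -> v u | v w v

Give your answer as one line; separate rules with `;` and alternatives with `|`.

S -> u | A4 A2 A2 | A2 A2 | u A1 A1; A4 -> w w | w; A2 -> v | u | w v | w A3; A3 -> u w | A1 u | w | S w; A1 -> v u | v w v

Nullable set = {A4}.
ε ∉ L(G), so no ε-production is kept.
Add the nullable-subset variants: S → A4 A2 A2 gives A4 A2 A2 | A2 A2.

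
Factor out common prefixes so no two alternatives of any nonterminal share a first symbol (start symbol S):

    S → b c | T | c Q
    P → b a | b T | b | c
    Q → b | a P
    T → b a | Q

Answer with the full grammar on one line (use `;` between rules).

S → b c | T | c Q; P → c | b P'; Q → b | a P; T → b a | Q; P' → a | T | epsilon

P has alternatives sharing prefix 'b': factor to P → b P' with P' → a | T | ε.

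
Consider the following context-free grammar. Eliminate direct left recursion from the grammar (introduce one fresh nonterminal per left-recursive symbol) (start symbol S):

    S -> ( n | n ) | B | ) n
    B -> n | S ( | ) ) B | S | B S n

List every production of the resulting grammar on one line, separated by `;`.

Directly left-recursive nonterminal: B.
For B: α = {S n}, β = {n, S (, ) ) B, S}. Rewrite as B → β B' and B' → α B' | ε.

S -> ( n | n ) | B | ) n; B -> n B' | S ( B' | ) ) B B' | S B'; B' -> S n B' | epsilon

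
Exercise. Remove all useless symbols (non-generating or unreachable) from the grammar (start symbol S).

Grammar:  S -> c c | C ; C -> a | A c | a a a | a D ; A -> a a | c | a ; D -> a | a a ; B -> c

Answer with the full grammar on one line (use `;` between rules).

S -> c c | C; C -> a | A c | a a a | a D; A -> a a | c | a; D -> a | a a

Generating nonterminals: {A, B, C, D, S}.
Reachable from S after that: {A, C, D, S}.
Removed useless symbols: {B} and every production mentioning them.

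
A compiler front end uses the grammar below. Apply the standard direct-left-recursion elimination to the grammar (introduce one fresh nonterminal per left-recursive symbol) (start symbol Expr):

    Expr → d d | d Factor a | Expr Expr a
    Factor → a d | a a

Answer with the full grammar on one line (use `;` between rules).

Expr → d d Expr1 | d Factor a Expr1; Factor → a d | a a; Expr1 → Expr a Expr1 | ε

Directly left-recursive nonterminal: Expr.
For Expr: α = {Expr a}, β = {d d, d Factor a}. Rewrite as Expr → β Expr1 and Expr1 → α Expr1 | ε.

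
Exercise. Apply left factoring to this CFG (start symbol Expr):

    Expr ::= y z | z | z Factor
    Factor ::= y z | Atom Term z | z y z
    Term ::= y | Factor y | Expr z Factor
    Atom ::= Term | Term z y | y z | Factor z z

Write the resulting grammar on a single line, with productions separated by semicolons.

Expr ::= y z | z Expr1; Factor ::= y z | Atom Term z | z y z; Term ::= y | Factor y | Expr z Factor; Atom ::= y z | Factor z z | Term Atom1; Expr1 ::= ε | Factor; Atom1 ::= ε | z y

Expr has alternatives sharing prefix 'z': factor to Expr → z Expr1 with Expr1 → ε | Factor.
Atom has alternatives sharing prefix 'Term': factor to Atom → Term Atom1 with Atom1 → ε | z y.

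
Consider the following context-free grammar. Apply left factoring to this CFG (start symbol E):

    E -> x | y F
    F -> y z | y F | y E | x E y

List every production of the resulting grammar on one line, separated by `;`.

F has alternatives sharing prefix 'y': factor to F → y F' with F' → z | F | E.

E -> x | y F; F -> x E y | y F'; F' -> z | F | E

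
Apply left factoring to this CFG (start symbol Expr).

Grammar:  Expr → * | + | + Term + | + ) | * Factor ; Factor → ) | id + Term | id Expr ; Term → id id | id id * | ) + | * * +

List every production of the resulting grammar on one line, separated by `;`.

Expr has alternatives sharing prefix '+': factor to Expr → + Expr1 with Expr1 → ε | Term + | ).
Expr has alternatives sharing prefix '*': factor to Expr → * Expr2 with Expr2 → ε | Factor.
Factor has alternatives sharing prefix 'id': factor to Factor → id Factor1 with Factor1 → + Term | Expr.
Term has alternatives sharing prefix 'id id': factor to Term → id id Term1 with Term1 → ε | *.

Expr → + Expr1 | * Expr2; Factor → ) | id Factor1; Term → ) + | * * + | id id Term1; Expr1 → ε | Term + | ); Expr2 → ε | Factor; Factor1 → + Term | Expr; Term1 → ε | *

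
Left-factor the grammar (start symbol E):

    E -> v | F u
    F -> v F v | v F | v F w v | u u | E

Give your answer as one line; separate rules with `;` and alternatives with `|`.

E -> v | F u; F -> u u | E | v F F'; F' -> v | ε | w v

F has alternatives sharing prefix 'v F': factor to F → v F F' with F' → v | ε | w v.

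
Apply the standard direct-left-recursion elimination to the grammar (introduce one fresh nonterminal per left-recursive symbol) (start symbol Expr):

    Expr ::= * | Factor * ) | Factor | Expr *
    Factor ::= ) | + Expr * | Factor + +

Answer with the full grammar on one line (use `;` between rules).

Left recursion appears on Expr, Factor.
For Expr: α = {*}, β = {*, Factor * ), Factor}. Rewrite as Expr → β Expr1 and Expr1 → α Expr1 | ε.
For Factor: α = {+ +}, β = {), + Expr *}. Rewrite as Factor → β Factor1 and Factor1 → α Factor1 | ε.

Expr ::= * Expr1 | Factor * ) Expr1 | Factor Expr1; Factor ::= ) Factor1 | + Expr * Factor1; Expr1 ::= * Expr1 | ε; Factor1 ::= + + Factor1 | ε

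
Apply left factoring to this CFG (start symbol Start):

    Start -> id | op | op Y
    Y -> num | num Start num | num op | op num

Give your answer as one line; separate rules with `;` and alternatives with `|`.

Start has alternatives sharing prefix 'op': factor to Start → op Start1 with Start1 → ε | Y.
Y has alternatives sharing prefix 'num': factor to Y → num Y1 with Y1 → ε | Start num | op.

Start -> id | op Start1; Y -> op num | num Y1; Start1 -> ε | Y; Y1 -> ε | Start num | op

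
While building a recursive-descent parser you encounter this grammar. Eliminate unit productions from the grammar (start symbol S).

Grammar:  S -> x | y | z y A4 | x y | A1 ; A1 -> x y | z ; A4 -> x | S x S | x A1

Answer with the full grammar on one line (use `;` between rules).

Unit pairs: S ⇒* {A1}.
For every A with A ⇒* B via unit rules, add B's non-unit alternatives to A; then delete every rule of the form X → Y.

S -> x y | z | x | y | z y A4; A1 -> x y | z; A4 -> x | S x S | x A1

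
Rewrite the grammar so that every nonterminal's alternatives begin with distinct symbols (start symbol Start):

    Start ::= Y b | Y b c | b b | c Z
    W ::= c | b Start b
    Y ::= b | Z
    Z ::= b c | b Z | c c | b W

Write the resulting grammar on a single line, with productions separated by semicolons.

Start ::= b b | c Z | Y b Start1; W ::= c | b Start b; Y ::= b | Z; Z ::= c c | b Z1; Start1 ::= ε | c; Z1 ::= c | Z | W

Start has alternatives sharing prefix 'Y b': factor to Start → Y b Start1 with Start1 → ε | c.
Z has alternatives sharing prefix 'b': factor to Z → b Z1 with Z1 → c | Z | W.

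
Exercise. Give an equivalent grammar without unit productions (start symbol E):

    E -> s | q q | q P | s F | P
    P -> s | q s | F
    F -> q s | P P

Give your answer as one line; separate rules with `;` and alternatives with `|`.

E -> s | q q | q P | s F | q s | P P; P -> q s | P P | s; F -> q s | P P

Unit pairs: E ⇒* {F, P}; P ⇒* {F}.
Replace each nonterminal's rules with the union of the non-unit rules of every nonterminal it unit-derives.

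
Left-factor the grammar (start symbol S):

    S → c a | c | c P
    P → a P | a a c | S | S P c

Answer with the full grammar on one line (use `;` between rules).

S → c S'; P → a P' | S P''; S' → a | ε | P; P' → P | a c; P'' → ε | P c

S has alternatives sharing prefix 'c': factor to S → c S' with S' → a | ε | P.
P has alternatives sharing prefix 'a': factor to P → a P' with P' → P | a c.
P has alternatives sharing prefix 'S': factor to P → S P'' with P'' → ε | P c.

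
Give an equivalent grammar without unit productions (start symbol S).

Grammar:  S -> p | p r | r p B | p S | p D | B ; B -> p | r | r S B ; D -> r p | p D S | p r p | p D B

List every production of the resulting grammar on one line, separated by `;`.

Unit pairs: S ⇒* {B}.
Replace each nonterminal's rules with the union of the non-unit rules of every nonterminal it unit-derives.

S -> p | r | r S B | p r | r p B | p S | p D; B -> p | r | r S B; D -> r p | p D S | p r p | p D B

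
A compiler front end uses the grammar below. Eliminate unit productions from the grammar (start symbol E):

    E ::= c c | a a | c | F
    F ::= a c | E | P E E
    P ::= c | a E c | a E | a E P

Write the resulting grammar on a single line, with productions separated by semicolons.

Unit pairs: E ⇒* {F}; F ⇒* {E}.
Replace each nonterminal's rules with the union of the non-unit rules of every nonterminal it unit-derives.

E ::= c c | a a | c | a c | P E E; F ::= c c | a a | c | a c | P E E; P ::= c | a E c | a E | a E P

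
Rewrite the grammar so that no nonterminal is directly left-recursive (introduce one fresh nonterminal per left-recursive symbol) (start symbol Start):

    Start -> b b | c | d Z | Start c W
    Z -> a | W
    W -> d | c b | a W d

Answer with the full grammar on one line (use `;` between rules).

Directly left-recursive nonterminal: Start.
For Start: α = {c W}, β = {b b, c, d Z}. Rewrite as Start → β Start1 and Start1 → α Start1 | ε.

Start -> b b Start1 | c Start1 | d Z Start1; Z -> a | W; W -> d | c b | a W d; Start1 -> c W Start1 | ε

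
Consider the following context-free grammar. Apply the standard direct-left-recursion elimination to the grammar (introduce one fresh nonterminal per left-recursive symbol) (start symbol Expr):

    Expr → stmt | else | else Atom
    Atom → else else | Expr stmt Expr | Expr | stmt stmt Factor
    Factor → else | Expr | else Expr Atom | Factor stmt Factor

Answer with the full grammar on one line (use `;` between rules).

Factor is directly left-recursive.
For Factor: α = {stmt Factor}, β = {else, Expr, else Expr Atom}. Rewrite as Factor → β Factor1 and Factor1 → α Factor1 | ε.

Expr → stmt | else | else Atom; Atom → else else | Expr stmt Expr | Expr | stmt stmt Factor; Factor → else Factor1 | Expr Factor1 | else Expr Atom Factor1; Factor1 → stmt Factor Factor1 | ε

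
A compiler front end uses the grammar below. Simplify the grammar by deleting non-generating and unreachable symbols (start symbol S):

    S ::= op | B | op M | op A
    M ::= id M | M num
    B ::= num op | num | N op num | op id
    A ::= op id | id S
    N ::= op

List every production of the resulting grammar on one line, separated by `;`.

S ::= op | B | op A; B ::= num op | num | N op num | op id; A ::= op id | id S; N ::= op

Generating nonterminals: {A, B, N, S}.
Reachable from S after that: {A, B, N, S}.
Removed useless symbols: {M} and every production mentioning them.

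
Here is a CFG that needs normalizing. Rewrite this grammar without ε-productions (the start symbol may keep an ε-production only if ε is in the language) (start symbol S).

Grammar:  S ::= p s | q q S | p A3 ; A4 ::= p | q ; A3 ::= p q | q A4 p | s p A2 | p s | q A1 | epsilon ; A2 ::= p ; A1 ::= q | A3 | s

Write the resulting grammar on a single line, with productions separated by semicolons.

S ::= p s | q q S | p A3 | p; A4 ::= p | q; A3 ::= p q | q A4 p | s p A2 | p s | q A1 | q; A2 ::= p; A1 ::= q | A3 | s

Nullable set = {A1, A3}.
ε ∉ L(G), so no ε-production is kept.
Add the nullable-subset variants: S → p A3 gives p A3 | p. A3 → q A1 gives q A1 | q.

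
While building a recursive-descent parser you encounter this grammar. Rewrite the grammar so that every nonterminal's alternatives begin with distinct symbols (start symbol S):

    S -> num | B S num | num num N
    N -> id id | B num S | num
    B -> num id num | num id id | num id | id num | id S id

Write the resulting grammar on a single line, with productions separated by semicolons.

S -> B S num | num S'; N -> id id | B num S | num; B -> num id B' | id B''; S' -> ε | num N; B' -> num | id | ε; B'' -> num | S id

S has alternatives sharing prefix 'num': factor to S → num S' with S' → ε | num N.
B has alternatives sharing prefix 'num id': factor to B → num id B' with B' → num | id | ε.
B has alternatives sharing prefix 'id': factor to B → id B'' with B'' → num | S id.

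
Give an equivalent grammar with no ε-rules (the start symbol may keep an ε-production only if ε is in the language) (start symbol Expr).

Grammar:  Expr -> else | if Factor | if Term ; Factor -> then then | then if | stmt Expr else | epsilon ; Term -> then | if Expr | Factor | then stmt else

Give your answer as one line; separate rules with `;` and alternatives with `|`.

Nullable nonterminals: {Factor, Term}.
ε ∉ L(G), so no ε-production is kept.
For each production, add variants omitting each subset of nullable occurrences: Expr → if Factor gives if Factor | if.

Expr -> else | if Factor | if | if Term; Factor -> then then | then if | stmt Expr else; Term -> then | if Expr | Factor | then stmt else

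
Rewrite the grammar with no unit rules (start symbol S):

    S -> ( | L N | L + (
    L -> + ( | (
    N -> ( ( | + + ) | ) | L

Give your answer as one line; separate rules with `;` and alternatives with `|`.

S -> ( | L N | L + (; L -> + ( | (; N -> + ( | ( | ( ( | + + ) | )

Unit pairs: N ⇒* {L}.
For each unit pair (A, B), copy every non-unit production of B to A, then drop all unit productions.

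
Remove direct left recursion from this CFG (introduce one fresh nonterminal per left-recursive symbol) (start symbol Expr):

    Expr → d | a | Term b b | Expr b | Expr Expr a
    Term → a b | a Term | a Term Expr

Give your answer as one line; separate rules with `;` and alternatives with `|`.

Expr → d Expr1 | a Expr1 | Term b b Expr1; Term → a b | a Term | a Term Expr; Expr1 → b Expr1 | Expr a Expr1 | ε

Expr is directly left-recursive.
For Expr: α = {b, Expr a}, β = {d, a, Term b b}. Rewrite as Expr → β Expr1 and Expr1 → α Expr1 | ε.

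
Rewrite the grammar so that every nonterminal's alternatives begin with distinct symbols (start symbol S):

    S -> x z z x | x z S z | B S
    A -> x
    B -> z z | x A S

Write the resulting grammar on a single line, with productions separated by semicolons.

S has alternatives sharing prefix 'x z': factor to S → x z S' with S' → z x | S z.

S -> B S | x z S'; A -> x; B -> z z | x A S; S' -> z x | S z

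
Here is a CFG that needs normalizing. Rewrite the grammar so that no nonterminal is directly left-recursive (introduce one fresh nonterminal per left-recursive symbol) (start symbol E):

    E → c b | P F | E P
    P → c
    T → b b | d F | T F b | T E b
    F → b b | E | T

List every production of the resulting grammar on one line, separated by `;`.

Directly left-recursive nonterminals: E, T.
For E: α = {P}, β = {c b, P F}. Rewrite as E → β E' and E' → α E' | ε.
For T: α = {F b, E b}, β = {b b, d F}. Rewrite as T → β T' and T' → α T' | ε.

E → c b E' | P F E'; P → c; T → b b T' | d F T'; F → b b | E | T; E' → P E' | ε; T' → F b T' | E b T' | ε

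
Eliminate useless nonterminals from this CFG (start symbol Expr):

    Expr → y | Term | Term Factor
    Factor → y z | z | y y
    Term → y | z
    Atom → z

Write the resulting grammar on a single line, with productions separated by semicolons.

Expr → y | Term | Term Factor; Factor → y z | z | y y; Term → y | z

Generating nonterminals: {Atom, Expr, Factor, Term}.
Reachable from Expr after that: {Expr, Factor, Term}.
Removed useless symbols: {Atom} and every production mentioning them.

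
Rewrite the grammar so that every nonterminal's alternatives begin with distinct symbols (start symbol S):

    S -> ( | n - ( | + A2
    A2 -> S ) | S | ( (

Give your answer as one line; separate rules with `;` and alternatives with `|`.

S -> ( | n - ( | + A2; A2 -> ( ( | S A2'; A2' -> ) | ε

A2 has alternatives sharing prefix 'S': factor to A2 → S A2' with A2' → ) | ε.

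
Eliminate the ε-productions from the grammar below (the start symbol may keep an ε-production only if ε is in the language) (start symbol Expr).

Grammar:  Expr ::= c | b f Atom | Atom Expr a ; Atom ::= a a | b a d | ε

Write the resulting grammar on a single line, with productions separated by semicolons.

Nullable set = {Atom}.
ε ∉ L(G), so no ε-production is kept.
Expand every rule over subsets of its nullable positions: Expr → b f Atom gives b f Atom | b f. Expr → Atom Expr a gives Atom Expr a | Expr a.

Expr ::= c | b f Atom | b f | Atom Expr a | Expr a; Atom ::= a a | b a d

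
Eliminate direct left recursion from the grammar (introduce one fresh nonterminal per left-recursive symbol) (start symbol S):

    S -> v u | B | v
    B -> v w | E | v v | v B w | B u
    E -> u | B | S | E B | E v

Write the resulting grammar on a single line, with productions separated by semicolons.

S -> v u | B | v; B -> v w B' | E B' | v v B' | v B w B'; E -> u E' | B E' | S E'; B' -> u B' | ε; E' -> B E' | v E' | ε

Left recursion appears on B, E.
For B: α = {u}, β = {v w, E, v v, v B w}. Rewrite as B → β B' and B' → α B' | ε.
For E: α = {B, v}, β = {u, B, S}. Rewrite as E → β E' and E' → α E' | ε.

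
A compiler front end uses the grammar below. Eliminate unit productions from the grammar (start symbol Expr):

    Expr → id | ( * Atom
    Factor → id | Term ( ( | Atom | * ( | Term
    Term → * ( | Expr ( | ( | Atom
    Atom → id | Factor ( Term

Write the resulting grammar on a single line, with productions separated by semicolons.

Unit pairs: Factor ⇒* {Atom, Term}; Term ⇒* {Atom}.
For every A with A ⇒* B via unit rules, add B's non-unit alternatives to A; then delete every rule of the form X → Y.

Expr → id | ( * Atom; Factor → * ( | Expr ( | ( | id | Factor ( Term | Term ( (; Term → * ( | Expr ( | ( | id | Factor ( Term; Atom → id | Factor ( Term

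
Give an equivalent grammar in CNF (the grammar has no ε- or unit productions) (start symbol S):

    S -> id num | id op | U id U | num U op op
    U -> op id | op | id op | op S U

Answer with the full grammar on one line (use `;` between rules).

S -> X1 X2 | X1 X3 | U Y1 | X2 Y2; U -> X3 X1 | op | X1 X3 | X3 Y4; X1 -> id; X2 -> num; X3 -> op; Y1 -> X1 U; Y2 -> U Y3; Y3 -> X3 X3; Y4 -> S U

Introduce a nonterminal for each terminal appearing in a rule of length ≥ 2: X1 → id, X2 → num, X3 → op.
Binarize each right-hand side of length ≥ 3 by chaining fresh nonterminals (Y1, Y2, …): affected rules were S → U X1 U; S → X2 U X3 X3; U → X3 S U.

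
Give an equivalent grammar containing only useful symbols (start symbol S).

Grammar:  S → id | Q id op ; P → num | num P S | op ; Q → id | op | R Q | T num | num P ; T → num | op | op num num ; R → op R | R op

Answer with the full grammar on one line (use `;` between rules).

S → id | Q id op; P → num | num P S | op; Q → id | op | T num | num P; T → num | op | op num num

Generating nonterminals: {P, Q, S, T}.
Reachable from S after that: {P, Q, S, T}.
Removed useless symbols: {R} and every production mentioning them.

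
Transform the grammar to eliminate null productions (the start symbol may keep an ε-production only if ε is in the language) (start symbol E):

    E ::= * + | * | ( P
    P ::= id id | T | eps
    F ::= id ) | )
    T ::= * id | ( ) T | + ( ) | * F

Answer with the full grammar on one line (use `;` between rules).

E ::= * + | * | ( P | (; P ::= id id | T; F ::= id ) | ); T ::= * id | ( ) T | + ( ) | * F

Nullable nonterminals: {P}.
ε ∉ L(G), so no ε-production is kept.
Expand every rule over subsets of its nullable positions: E → ( P gives ( P | (.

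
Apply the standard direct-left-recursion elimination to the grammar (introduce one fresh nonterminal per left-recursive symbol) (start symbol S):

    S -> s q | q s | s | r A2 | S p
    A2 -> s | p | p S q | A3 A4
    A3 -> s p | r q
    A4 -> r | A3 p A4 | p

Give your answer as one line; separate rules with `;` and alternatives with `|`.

S is directly left-recursive.
For S: α = {p}, β = {s q, q s, s, r A2}. Rewrite as S → β S' and S' → α S' | ε.

S -> s q S' | q s S' | s S' | r A2 S'; A2 -> s | p | p S q | A3 A4; A3 -> s p | r q; A4 -> r | A3 p A4 | p; S' -> p S' | ε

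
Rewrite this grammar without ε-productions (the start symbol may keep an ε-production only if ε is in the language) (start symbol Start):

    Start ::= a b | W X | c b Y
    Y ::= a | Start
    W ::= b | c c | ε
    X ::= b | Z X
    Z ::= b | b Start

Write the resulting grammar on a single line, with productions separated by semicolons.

Start ::= a b | W X | X | c b Y; Y ::= a | Start; W ::= b | c c; X ::= b | Z X; Z ::= b | b Start

The nullable symbols are {W}.
ε ∉ L(G), so no ε-production is kept.
Add the nullable-subset variants: Start → W X gives W X | X.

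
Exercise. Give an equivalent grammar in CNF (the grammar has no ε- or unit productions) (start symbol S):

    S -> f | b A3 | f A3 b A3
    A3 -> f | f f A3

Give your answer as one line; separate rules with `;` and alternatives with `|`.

S -> f | X1 A3 | X2 Y1; A3 -> f | X2 Y3; X1 -> b; X2 -> f; Y1 -> A3 Y2; Y2 -> X1 A3; Y3 -> X2 A3

Introduce a nonterminal for each terminal appearing in a rule of length ≥ 2: X1 → b, X2 → f.
Binarize each right-hand side of length ≥ 3 by chaining fresh nonterminals (Y1, Y2, …): affected rules were S → X2 A3 X1 A3; A3 → X2 X2 A3.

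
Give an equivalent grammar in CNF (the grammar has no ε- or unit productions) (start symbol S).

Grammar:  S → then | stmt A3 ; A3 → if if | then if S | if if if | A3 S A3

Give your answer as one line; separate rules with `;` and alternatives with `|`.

Introduce a nonterminal for each terminal appearing in a rule of length ≥ 2: X1 → stmt, X2 → if, X3 → then.
Binarize each right-hand side of length ≥ 3 by chaining fresh nonterminals (Y1, Y2, …): affected rules were A3 → X3 X2 S; A3 → X2 X2 X2; A3 → A3 S A3.

S → then | X1 A3; A3 → X2 X2 | X3 Y1 | X2 Y2 | A3 Y3; X1 → stmt; X2 → if; X3 → then; Y1 → X2 S; Y2 → X2 X2; Y3 → S A3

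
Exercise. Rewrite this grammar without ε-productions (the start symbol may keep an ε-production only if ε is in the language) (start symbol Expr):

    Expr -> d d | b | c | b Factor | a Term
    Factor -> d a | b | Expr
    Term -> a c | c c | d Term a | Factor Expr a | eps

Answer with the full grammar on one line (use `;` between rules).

Expr -> d d | b | c | b Factor | a Term | a; Factor -> d a | b | Expr; Term -> a c | c c | d Term a | d a | Factor Expr a

Nullable set = {Term}.
ε ∉ L(G), so no ε-production is kept.
For each production, add variants omitting each subset of nullable occurrences: Expr → a Term gives a Term | a. Term → d Term a gives d Term a | d a.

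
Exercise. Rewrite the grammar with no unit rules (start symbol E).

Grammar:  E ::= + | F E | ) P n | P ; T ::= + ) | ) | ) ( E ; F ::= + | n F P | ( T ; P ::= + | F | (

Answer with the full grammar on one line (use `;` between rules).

E ::= + | F E | ) P n | ( | n F P | ( T; T ::= + ) | ) | ) ( E; F ::= + | n F P | ( T; P ::= + | n F P | ( T | (

Unit pairs: E ⇒* {F, P}; P ⇒* {F}.
Replace each nonterminal's rules with the union of the non-unit rules of every nonterminal it unit-derives.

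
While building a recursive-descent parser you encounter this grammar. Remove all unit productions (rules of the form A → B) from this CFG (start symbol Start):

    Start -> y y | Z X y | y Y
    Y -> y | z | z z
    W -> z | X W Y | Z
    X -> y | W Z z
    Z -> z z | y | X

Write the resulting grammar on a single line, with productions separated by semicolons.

Unit pairs: W ⇒* {X, Z}; Z ⇒* {X}.
For each unit pair (A, B), copy every non-unit production of B to A, then drop all unit productions.

Start -> y y | Z X y | y Y; Y -> y | z | z z; W -> z z | y | W Z z | z | X W Y; X -> y | W Z z; Z -> z z | y | W Z z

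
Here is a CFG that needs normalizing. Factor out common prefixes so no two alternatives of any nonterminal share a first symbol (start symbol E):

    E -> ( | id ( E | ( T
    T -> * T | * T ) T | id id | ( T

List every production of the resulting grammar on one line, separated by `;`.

E has alternatives sharing prefix '(': factor to E → ( E' with E' → ε | T.
T has alternatives sharing prefix '* T': factor to T → * T T' with T' → ε | ) T.

E -> id ( E | ( E'; T -> id id | ( T | * T T'; E' -> ε | T; T' -> ε | ) T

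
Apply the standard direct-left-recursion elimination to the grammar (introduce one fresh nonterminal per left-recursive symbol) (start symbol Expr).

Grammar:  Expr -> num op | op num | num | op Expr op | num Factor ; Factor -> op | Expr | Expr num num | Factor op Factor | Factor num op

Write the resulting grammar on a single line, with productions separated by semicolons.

Expr -> num op | op num | num | op Expr op | num Factor; Factor -> op Factor1 | Expr Factor1 | Expr num num Factor1; Factor1 -> op Factor Factor1 | num op Factor1 | ε

Left recursion appears on Factor.
For Factor: α = {op Factor, num op}, β = {op, Expr, Expr num num}. Rewrite as Factor → β Factor1 and Factor1 → α Factor1 | ε.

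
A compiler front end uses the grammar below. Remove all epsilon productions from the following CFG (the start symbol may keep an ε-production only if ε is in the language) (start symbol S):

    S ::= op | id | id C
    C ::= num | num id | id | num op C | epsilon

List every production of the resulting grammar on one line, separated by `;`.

Nullable nonterminals: {C}.
ε ∉ L(G), so no ε-production is kept.
Expand every rule over subsets of its nullable positions: C → num op C gives num op C | num op.

S ::= op | id | id C; C ::= num | num id | id | num op C | num op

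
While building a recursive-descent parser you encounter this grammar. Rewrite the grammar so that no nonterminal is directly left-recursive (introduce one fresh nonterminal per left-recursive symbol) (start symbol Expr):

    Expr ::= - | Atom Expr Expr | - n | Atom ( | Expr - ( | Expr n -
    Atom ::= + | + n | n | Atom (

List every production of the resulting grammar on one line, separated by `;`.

Expr ::= - Expr1 | Atom Expr Expr Expr1 | - n Expr1 | Atom ( Expr1; Atom ::= + Atom1 | + n Atom1 | n Atom1; Expr1 ::= - ( Expr1 | n - Expr1 | ε; Atom1 ::= ( Atom1 | ε

Expr, Atom are directly left-recursive.
For Expr: α = {- (, n -}, β = {-, Atom Expr Expr, - n, Atom (}. Rewrite as Expr → β Expr1 and Expr1 → α Expr1 | ε.
For Atom: α = {(}, β = {+, + n, n}. Rewrite as Atom → β Atom1 and Atom1 → α Atom1 | ε.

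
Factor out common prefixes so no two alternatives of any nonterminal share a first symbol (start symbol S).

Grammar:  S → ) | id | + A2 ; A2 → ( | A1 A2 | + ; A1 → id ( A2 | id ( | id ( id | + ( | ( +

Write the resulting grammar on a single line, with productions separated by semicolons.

A1 has alternatives sharing prefix 'id (': factor to A1 → id ( A1' with A1' → A2 | ε | id.

S → ) | id | + A2; A2 → ( | A1 A2 | +; A1 → + ( | ( + | id ( A1'; A1' → A2 | ε | id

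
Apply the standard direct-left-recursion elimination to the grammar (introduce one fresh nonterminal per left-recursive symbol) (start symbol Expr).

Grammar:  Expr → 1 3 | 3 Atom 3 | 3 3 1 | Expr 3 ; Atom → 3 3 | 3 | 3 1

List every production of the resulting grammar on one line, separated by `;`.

Expr → 1 3 Expr1 | 3 Atom 3 Expr1 | 3 3 1 Expr1; Atom → 3 3 | 3 | 3 1; Expr1 → 3 Expr1 | ε

Left recursion appears on Expr.
For Expr: α = {3}, β = {1 3, 3 Atom 3, 3 3 1}. Rewrite as Expr → β Expr1 and Expr1 → α Expr1 | ε.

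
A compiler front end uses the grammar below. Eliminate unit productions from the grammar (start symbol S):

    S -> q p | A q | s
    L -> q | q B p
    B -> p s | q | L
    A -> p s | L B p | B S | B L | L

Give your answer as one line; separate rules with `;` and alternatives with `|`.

Unit pairs: A ⇒* {L}; B ⇒* {L}.
For every A with A ⇒* B via unit rules, add B's non-unit alternatives to A; then delete every rule of the form X → Y.

S -> q p | A q | s; L -> q | q B p; B -> q | q B p | p s; A -> q | q B p | p s | L B p | B S | B L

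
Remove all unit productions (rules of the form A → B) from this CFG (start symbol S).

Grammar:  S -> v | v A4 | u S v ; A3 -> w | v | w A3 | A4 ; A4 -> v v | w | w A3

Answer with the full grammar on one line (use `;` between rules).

Unit pairs: A3 ⇒* {A4}.
For each unit pair (A, B), copy every non-unit production of B to A, then drop all unit productions.

S -> v | v A4 | u S v; A3 -> v v | w | w A3 | v; A4 -> v v | w | w A3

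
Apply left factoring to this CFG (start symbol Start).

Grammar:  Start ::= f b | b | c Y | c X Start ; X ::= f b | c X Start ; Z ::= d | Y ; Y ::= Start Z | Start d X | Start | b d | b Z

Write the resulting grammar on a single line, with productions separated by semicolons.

Start ::= f b | b | c Start1; X ::= f b | c X Start; Z ::= d | Y; Y ::= Start Y1 | b Y2; Start1 ::= Y | X Start; Y1 ::= Z | d X | ε; Y2 ::= d | Z

Start has alternatives sharing prefix 'c': factor to Start → c Start1 with Start1 → Y | X Start.
Y has alternatives sharing prefix 'Start': factor to Y → Start Y1 with Y1 → Z | d X | ε.
Y has alternatives sharing prefix 'b': factor to Y → b Y2 with Y2 → d | Z.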